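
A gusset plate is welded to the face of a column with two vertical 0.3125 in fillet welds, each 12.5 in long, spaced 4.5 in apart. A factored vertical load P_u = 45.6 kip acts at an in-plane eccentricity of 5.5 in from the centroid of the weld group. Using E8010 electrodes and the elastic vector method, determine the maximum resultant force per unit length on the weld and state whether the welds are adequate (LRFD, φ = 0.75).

E80XX → F_EXX = 80 ksi.
Total weld length L_w = 25 in. Treat welds as unit-width lines.
Polar moment about centroid: J = 2[d³/12 + d(b/2)²] = 2[12.5³/12 + 12.5×2.25²] = 452.1 in³.
Direct shear f_v = P/L_w = 45.6 / 25 = 1.824 kip/in (vertical).
Torsion M = P·e = 45.6 × 5.5 = 250.8 kip·in.
Critical point at (x, y) = (2.25, 6.25) from centroid. f_tx = M·y/J = 3.467 kip/in; f_ty = M·x/J = 1.248 kip/in.
Resultant f_max = √[f_tx² + (f_v + f_ty)²] = √[3.467² + (1.824 + 1.248)²] = 4.633 kip/in.
Capacity per unit length: φr_n = 0.75 × 0.6 × 80 × (0.707 × 0.3125) = 7.954 kip/in.
4.633 ≤ 7.954 → adequate.

f_max ≈ 4.63 kip/in; adequate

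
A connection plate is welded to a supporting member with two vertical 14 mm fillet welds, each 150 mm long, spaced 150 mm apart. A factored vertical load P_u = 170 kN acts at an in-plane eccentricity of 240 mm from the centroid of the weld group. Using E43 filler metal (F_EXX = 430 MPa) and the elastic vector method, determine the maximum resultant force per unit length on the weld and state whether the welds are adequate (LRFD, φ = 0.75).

f_max ≈ 2360 N/mm; NOT adequate

Total weld length L_w = 300 mm. Treat welds as unit-width lines.
Polar moment about centroid: J = 2[d³/12 + d(b/2)²] = 2[150³/12 + 150×75²] = 2250000 mm³.
Direct shear f_v = P/L_w = 170×10³ / 300 = 566.7 N/mm (vertical).
Torsion M = P·e = 170×10³ × 240 = 40800000 N·mm.
Critical point at (x, y) = (75, 75) from centroid. f_tx = M·y/J = 1360 N/mm; f_ty = M·x/J = 1360 N/mm.
Resultant f_max = √[f_tx² + (f_v + f_ty)²] = √[1360² + (566.7 + 1360)²] = 2358 N/mm.
Capacity per unit length: φr_n = 0.75 × 0.6 × 430 × (0.707 × 14) = 1915 N/mm.
2358 > 1915 → NOT adequate.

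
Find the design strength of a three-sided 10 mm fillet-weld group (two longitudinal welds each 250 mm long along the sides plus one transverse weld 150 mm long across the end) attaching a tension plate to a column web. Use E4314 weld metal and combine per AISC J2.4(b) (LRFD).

φR_n ≈ 889 kN

E43XX → F_EXX = 430 MPa.
t_e = 0.707 × 10 = 7.07 mm.
R_nwl = 0.6 × 430 × 7.07 × 500 × 10⁻³ = 912 kN (longitudinal, 2 welds).
R_nwt = 0.6 × 430 × 7.07 × 150 × 10⁻³ = 273.6 kN (transverse, base value).
(i) R_nwl + R_nwt = 1186 kN; (ii) 0.85 R_nwl + 1.5 R_nwt = 1186 kN.
R_n = max = 1186 kN [governs: (ii)]; φR_n = 889.2 kN.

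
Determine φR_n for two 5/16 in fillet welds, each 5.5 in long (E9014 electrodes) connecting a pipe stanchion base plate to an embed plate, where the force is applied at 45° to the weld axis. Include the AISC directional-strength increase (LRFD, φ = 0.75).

E90XX → F_EXX = 90 ksi.
t_e = 0.707 × 0.3125 = 0.2209 in; A_we = 0.2209 × 11 = 2.43 in².
Directional factor: 1.0 + 0.5 sin^1.5(45°) = 1.297.
F_nw = 0.6 × 90 × 1.297 = 70.05 ksi.
φR_n = 0.75 × 70.05 × 2.43 = 127.7 kip.

φR_n ≈ 128 kip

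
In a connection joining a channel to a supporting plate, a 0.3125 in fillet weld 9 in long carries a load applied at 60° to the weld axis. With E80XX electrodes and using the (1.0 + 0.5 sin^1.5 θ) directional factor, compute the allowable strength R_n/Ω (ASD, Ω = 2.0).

E80XX → F_EXX = 80 ksi.
t_e = 0.707 × 0.3125 = 0.2209 in; A_we = 0.2209 × 9 = 1.988 in².
Directional factor: 1.0 + 0.5 sin^1.5(60°) = 1.403.
F_nw = 0.6 × 80 × 1.403 = 67.34 ksi.
R_n/Ω = (67.34 × 1.988) / 2.0 = 66.95 kips.

R_n/Ω ≈ 67 kips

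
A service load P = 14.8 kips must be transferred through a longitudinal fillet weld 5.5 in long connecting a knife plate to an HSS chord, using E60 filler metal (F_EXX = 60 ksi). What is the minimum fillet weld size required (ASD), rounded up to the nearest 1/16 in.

Total weld length L = 5.5 in.
Required throat t_e = P × Ω / (0.6 F_EXX × L) = 14.8 × 2.0 / (0.6 × 60 × 5.5) = 0.1495 in.
Required leg w = t_e / 0.707 = 0.2114 in → use 1/4 in.

w = 1/4 in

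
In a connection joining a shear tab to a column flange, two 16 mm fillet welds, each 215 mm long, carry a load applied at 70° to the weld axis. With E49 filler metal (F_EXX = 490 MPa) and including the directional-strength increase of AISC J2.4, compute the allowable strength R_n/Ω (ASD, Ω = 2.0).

t_e = 0.707 × 16 = 11.31 mm; A_we = 11.31 × 430 = 4864 mm².
Directional factor: 1.0 + 0.5 sin^1.5(70°) = 1.455.
F_nw = 0.6 × 490 × 1.455 = 427.9 MPa.
R_n/Ω = (427.9 × 4864) / 2.0 × 10⁻³ = 1041 kN.

R_n/Ω ≈ 1040 kN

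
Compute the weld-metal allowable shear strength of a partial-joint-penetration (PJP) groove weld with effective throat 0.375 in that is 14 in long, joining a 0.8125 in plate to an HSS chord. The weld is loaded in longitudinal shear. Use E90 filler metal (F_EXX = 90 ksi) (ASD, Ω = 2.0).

R_n/Ω ≈ 142 kip

Effective throat (given) t_e = 0.375 in.
A_we = 0.375 × 14 = 5.25 in².
F_nw = 0.6 F_EXX = 54 ksi.
R_n/Ω = (54 × 5.25) / 2.0 = 141.8 kip.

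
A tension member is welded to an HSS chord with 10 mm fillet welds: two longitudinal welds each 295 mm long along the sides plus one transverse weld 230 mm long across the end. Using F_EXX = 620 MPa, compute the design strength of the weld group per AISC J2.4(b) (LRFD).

t_e = 0.707 × 10 = 7.07 mm.
R_nwl = 0.6 × 620 × 7.07 × 590 × 10⁻³ = 1552 kN (longitudinal, 2 welds).
R_nwt = 0.6 × 620 × 7.07 × 230 × 10⁻³ = 604.9 kN (transverse, base value).
(i) R_nwl + R_nwt = 2157 kN; (ii) 0.85 R_nwl + 1.5 R_nwt = 2226 kN.
R_n = max = 2226 kN [governs: (ii)]; φR_n = 1670 kN.

φR_n ≈ 1670 kN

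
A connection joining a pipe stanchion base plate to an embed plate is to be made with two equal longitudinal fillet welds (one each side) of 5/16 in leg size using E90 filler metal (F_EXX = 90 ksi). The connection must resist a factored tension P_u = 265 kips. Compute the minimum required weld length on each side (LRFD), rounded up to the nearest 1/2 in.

L = 15 in on each side

Throat t_e = 0.707 × 0.3125 = 0.2209 in.
φr_n = 0.75 × 0.6 × 90 × 0.2209 = 8.948 kips/in.
L_req = P_u / φr_n = 265 / 8.948 = 29.62 in total.
Per side: 29.62 / 2 = 14.81 in.
Round up → use L = 15 in on each side.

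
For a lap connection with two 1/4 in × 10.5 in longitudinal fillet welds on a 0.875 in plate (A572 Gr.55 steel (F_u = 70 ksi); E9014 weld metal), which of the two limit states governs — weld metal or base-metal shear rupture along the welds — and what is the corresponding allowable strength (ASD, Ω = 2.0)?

E90XX → F_EXX = 90 ksi.
t_e = 0.707 × 0.25 = 0.1767 in; L = 21 in.
Weld metal: R_n/Ω = (1/2.0) × 0.6 × 90 × 0.1767 × 21 = 100.2 kips.
Base metal (shear rupture): R_n/Ω = (1/2.0) × 0.6 × 70 × 0.875 × 21 = 385.9 kips.
Governing: weld metal.

R_n/Ω ≈ 100 kips (weld metal governs)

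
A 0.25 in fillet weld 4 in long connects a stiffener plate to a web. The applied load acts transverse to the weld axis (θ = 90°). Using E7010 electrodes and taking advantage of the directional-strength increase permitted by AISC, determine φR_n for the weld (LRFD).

E70XX → F_EXX = 70 ksi.
t_e = 0.707 × 0.25 = 0.1767 in; A_we = 0.1767 × 4 = 0.707 in².
Directional factor: 1.0 + 0.5 sin^1.5(90°) = 1.5.
F_nw = 0.6 × 70 × 1.5 = 63 ksi.
φR_n = 0.75 × 63 × 0.707 = 33.41 kips.

φR_n ≈ 33.4 kips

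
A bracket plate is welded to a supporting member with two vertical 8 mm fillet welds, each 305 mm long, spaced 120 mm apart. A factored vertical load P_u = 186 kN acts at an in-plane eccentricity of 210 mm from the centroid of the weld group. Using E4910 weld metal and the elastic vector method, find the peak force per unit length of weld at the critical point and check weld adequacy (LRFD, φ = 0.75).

E49XX → F_EXX = 490 MPa.
Total weld length L_w = 610 mm. Treat welds as unit-width lines.
Polar moment about centroid: J = 2[d³/12 + d(b/2)²] = 2[305³/12 + 305×60²] = 6925000 mm³.
Direct shear f_v = P/L_w = 186×10³ / 610 = 304.9 N/mm (vertical).
Torsion M = P·e = 186×10³ × 210 = 39060000 N·mm.
Critical point at (x, y) = (60, 152.5) from centroid. f_tx = M·y/J = 860.2 N/mm; f_ty = M·x/J = 338.4 N/mm.
Resultant f_max = √[f_tx² + (f_v + f_ty)²] = √[860.2² + (304.9 + 338.4)²] = 1074 N/mm.
Capacity per unit length: φr_n = 0.75 × 0.6 × 490 × (0.707 × 8) = 1247 N/mm.
1074 ≤ 1247 → adequate.

f_max ≈ 1070 N/mm; adequate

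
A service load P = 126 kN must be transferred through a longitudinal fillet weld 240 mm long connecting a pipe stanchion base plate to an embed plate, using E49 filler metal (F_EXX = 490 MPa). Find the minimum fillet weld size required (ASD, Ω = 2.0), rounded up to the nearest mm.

Total weld length L = 240 mm.
Required throat t_e = P × Ω / (0.6 F_EXX × L) = 126 × 2.0 / (0.6 × 490 × 240 × 10⁻³) = 3.571 mm.
Required leg w = t_e / 0.707 = 5.052 mm → use 6 mm.

w = 6 mm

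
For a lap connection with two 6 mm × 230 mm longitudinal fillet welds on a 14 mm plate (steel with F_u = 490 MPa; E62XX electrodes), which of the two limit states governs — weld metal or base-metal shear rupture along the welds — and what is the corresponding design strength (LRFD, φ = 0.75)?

φR_n ≈ 544 kN (weld metal governs)

E62XX → F_EXX = 620 MPa.
t_e = 0.707 × 6 = 4.242 mm; L = 460 mm.
Weld metal: φR_n = 0.75 × 0.6 × 620 × 4.242 × 460 × 10⁻³ = 544.4 kN.
Base metal (shear rupture): φR_n = 0.75 × 0.6 × 490 × 14 × 460 × 10⁻³ = 1420 kN.
Governing: weld metal.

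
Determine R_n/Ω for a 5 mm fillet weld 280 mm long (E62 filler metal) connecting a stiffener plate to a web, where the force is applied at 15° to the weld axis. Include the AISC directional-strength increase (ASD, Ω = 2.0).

R_n/Ω ≈ 196 kN

E62XX → F_EXX = 620 MPa.
t_e = 0.707 × 5 = 3.535 mm; A_we = 3.535 × 280 = 989.8 mm².
Directional factor: 1.0 + 0.5 sin^1.5(15°) = 1.066.
F_nw = 0.6 × 620 × 1.066 = 396.5 MPa.
R_n/Ω = (396.5 × 989.8) / 2.0 × 10⁻³ = 196.2 kN.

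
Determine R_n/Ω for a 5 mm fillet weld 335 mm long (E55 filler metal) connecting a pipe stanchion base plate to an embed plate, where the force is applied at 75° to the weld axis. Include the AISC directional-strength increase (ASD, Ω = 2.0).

R_n/Ω ≈ 288 kN

E55XX → F_EXX = 550 MPa.
t_e = 0.707 × 5 = 3.535 mm; A_we = 3.535 × 335 = 1184 mm².
Directional factor: 1.0 + 0.5 sin^1.5(75°) = 1.475.
F_nw = 0.6 × 550 × 1.475 = 486.6 MPa.
R_n/Ω = (486.6 × 1184) / 2.0 × 10⁻³ = 288.1 kN.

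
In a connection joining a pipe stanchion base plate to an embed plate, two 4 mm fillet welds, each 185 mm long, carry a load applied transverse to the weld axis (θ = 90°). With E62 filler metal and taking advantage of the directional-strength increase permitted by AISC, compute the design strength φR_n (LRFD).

E62XX → F_EXX = 620 MPa.
t_e = 0.707 × 4 = 2.828 mm; A_we = 2.828 × 370 = 1046 mm².
Directional factor: 1.0 + 0.5 sin^1.5(90°) = 1.5.
F_nw = 0.6 × 620 × 1.5 = 558 MPa.
φR_n = 0.75 × 558 × 1046 × 10⁻³ = 437.9 kN.

φR_n ≈ 438 kN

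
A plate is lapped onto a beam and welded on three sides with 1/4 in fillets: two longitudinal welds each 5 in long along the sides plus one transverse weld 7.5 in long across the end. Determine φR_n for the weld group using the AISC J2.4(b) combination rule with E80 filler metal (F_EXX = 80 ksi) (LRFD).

φR_n ≈ 126 kip

t_e = 0.707 × 0.25 = 0.1767 in.
R_nwl = 0.6 × 80 × 0.1767 × 10 = 84.84 kip (longitudinal, 2 welds).
R_nwt = 0.6 × 80 × 0.1767 × 7.5 = 63.63 kip (transverse, base value).
(i) R_nwl + R_nwt = 148.5 kip; (ii) 0.85 R_nwl + 1.5 R_nwt = 167.6 kip.
R_n = max = 167.6 kip [governs: (ii)]; φR_n = 125.7 kip.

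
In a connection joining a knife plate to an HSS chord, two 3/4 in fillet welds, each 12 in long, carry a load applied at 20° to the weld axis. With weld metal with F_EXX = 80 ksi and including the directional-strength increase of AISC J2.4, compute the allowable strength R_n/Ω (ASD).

t_e = 0.707 × 0.75 = 0.5302 in; A_we = 0.5302 × 24 = 12.73 in².
Directional factor: 1.0 + 0.5 sin^1.5(20°) = 1.1.
F_nw = 0.6 × 80 × 1.1 = 52.8 ksi.
R_n/Ω = (52.8 × 12.73) / 2.0 = 336 kips.

R_n/Ω ≈ 336 kips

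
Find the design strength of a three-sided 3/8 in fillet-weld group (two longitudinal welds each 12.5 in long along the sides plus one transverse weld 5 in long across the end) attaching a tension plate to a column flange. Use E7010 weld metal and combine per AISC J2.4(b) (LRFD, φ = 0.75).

φR_n ≈ 251 kip

E70XX → F_EXX = 70 ksi.
t_e = 0.707 × 0.375 = 0.2651 in.
R_nwl = 0.6 × 70 × 0.2651 × 25 = 278.4 kip (longitudinal, 2 welds).
R_nwt = 0.6 × 70 × 0.2651 × 5 = 55.68 kip (transverse, base value).
(i) R_nwl + R_nwt = 334.1 kip; (ii) 0.85 R_nwl + 1.5 R_nwt = 320.1 kip.
R_n = max = 334.1 kip [governs: (i)]; φR_n = 250.5 kip.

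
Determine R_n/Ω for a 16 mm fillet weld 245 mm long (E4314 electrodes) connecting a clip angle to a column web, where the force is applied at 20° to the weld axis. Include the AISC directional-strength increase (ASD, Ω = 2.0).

E43XX → F_EXX = 430 MPa.
t_e = 0.707 × 16 = 11.31 mm; A_we = 11.31 × 245 = 2771 mm².
Directional factor: 1.0 + 0.5 sin^1.5(20°) = 1.1.
F_nw = 0.6 × 430 × 1.1 = 283.8 MPa.
R_n/Ω = (283.8 × 2771) / 2.0 × 10⁻³ = 393.3 kN.

R_n/Ω ≈ 393 kN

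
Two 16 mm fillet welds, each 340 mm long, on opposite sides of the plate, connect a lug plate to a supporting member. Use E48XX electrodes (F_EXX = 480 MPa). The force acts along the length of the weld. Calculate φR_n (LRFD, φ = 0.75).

Effective throat t_e = 0.707 × 16 = 11.31 mm.
Total length L = 680 mm; A_we = 11.31 × 680 = 7692 mm².
F_nw = 0.6 F_EXX = 0.6 × 480 = 288 MPa.
φR_n = 0.75 × 288 × 7692 × 10⁻³ = 1662 kN.

φR_n ≈ 1660 kN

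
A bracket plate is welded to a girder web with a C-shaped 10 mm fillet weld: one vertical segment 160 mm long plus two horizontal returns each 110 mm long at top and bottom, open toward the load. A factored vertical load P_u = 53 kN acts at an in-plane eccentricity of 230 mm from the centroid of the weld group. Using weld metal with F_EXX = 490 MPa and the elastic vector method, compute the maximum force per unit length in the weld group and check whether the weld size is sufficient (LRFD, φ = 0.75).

Total weld length L_w = 380 mm. Treat welds as unit-width lines.
Centroid: x̄ = 2×110×55 / 380 = 31.84 mm from the vertical weld.
Polar moment about centroid: J = I_x + I_y = [160³/12 + 2×110×80²] + [160×31.84² + 2(110³/12 + 110×23.16²)] = 2251000 mm³.
Direct shear f_v = P/L_w = 53×10³ / 380 = 139.5 N/mm (vertical).
Torsion M = P·e = 53×10³ × 230 = 12190000 N·mm.
Critical point at (x, y) = (78.16, 80) from centroid. f_tx = M·y/J = 433.2 N/mm; f_ty = M·x/J = 423.2 N/mm.
Resultant f_max = √[f_tx² + (f_v + f_ty)²] = √[433.2² + (139.5 + 423.2)²] = 710.1 N/mm.
Capacity per unit length: φr_n = 0.75 × 0.6 × 490 × (0.707 × 10) = 1559 N/mm.
710.1 ≤ 1559 → adequate.

f_max ≈ 710 N/mm; adequate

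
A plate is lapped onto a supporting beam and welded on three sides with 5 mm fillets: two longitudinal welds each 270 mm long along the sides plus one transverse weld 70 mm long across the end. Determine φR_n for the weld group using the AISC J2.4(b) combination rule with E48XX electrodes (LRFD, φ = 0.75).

φR_n ≈ 466 kN

E48XX → F_EXX = 480 MPa.
t_e = 0.707 × 5 = 3.535 mm.
R_nwl = 0.6 × 480 × 3.535 × 540 × 10⁻³ = 549.8 kN (longitudinal, 2 welds).
R_nwt = 0.6 × 480 × 3.535 × 70 × 10⁻³ = 71.27 kN (transverse, base value).
(i) R_nwl + R_nwt = 621 kN; (ii) 0.85 R_nwl + 1.5 R_nwt = 574.2 kN.
R_n = max = 621 kN [governs: (i)]; φR_n = 465.8 kN.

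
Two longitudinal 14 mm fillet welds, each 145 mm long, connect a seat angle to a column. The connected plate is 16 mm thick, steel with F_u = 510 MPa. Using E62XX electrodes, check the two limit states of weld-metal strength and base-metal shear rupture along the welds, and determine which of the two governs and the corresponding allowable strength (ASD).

E62XX → F_EXX = 620 MPa.
t_e = 0.707 × 14 = 9.898 mm; L = 290 mm.
Weld metal: R_n/Ω = (1/2.0) × 0.6 × 620 × 9.898 × 290 × 10⁻³ = 533.9 kN.
Base metal (shear rupture): R_n/Ω = (1/2.0) × 0.6 × 510 × 16 × 290 × 10⁻³ = 709.9 kN.
Governing: weld metal.

R_n/Ω ≈ 534 kN (weld metal governs)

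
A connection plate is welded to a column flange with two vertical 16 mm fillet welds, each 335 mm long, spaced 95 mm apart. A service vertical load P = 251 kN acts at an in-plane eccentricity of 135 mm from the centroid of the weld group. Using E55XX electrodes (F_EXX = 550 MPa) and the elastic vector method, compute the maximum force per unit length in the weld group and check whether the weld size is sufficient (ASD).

Total weld length L_w = 670 mm. Treat welds as unit-width lines.
Polar moment about centroid: J = 2[d³/12 + d(b/2)²] = 2[335³/12 + 335×47.5²] = 7778000 mm³.
Direct shear f_v = P/L_w = 251×10³ / 670 = 374.6 N/mm (vertical).
Torsion M = P·e = 251×10³ × 135 = 33885000 N·mm.
Critical point at (x, y) = (47.5, 167.5) from centroid. f_tx = M·y/J = 729.8 N/mm; f_ty = M·x/J = 206.9 N/mm.
Resultant f_max = √[f_tx² + (f_v + f_ty)²] = √[729.8² + (374.6 + 206.9)²] = 933.2 N/mm.
Capacity per unit length: r_n/Ω = (1/2.0) × 0.6 × 550 × (0.707 × 16) = 1866 N/mm.
933.2 ≤ 1866 → adequate.

f_max ≈ 933 N/mm; adequate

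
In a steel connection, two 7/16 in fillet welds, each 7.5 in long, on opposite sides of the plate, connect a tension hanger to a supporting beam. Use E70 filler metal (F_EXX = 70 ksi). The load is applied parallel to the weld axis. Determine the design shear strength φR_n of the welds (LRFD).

Effective throat t_e = 0.707 × 0.4375 = 0.3093 in.
Total length L = 15 in; A_we = 0.3093 × 15 = 4.64 in².
F_nw = 0.6 F_EXX = 0.6 × 70 = 42 ksi.
φR_n = 0.75 × 42 × 4.64 = 146.2 kip.

φR_n ≈ 146 kip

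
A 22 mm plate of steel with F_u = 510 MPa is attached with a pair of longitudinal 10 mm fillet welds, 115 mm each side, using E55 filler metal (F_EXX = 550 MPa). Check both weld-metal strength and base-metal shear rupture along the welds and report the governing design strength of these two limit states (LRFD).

t_e = 0.707 × 10 = 7.07 mm; L = 230 mm.
Weld metal: φR_n = 0.75 × 0.6 × 550 × 7.07 × 230 × 10⁻³ = 402.5 kN.
Base metal (shear rupture): φR_n = 0.75 × 0.6 × 510 × 22 × 230 × 10⁻³ = 1161 kN.
Governing: weld metal.

φR_n ≈ 402 kN (weld metal governs)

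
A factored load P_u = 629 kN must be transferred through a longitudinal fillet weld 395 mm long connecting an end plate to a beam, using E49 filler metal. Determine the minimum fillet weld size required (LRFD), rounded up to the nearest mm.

E49XX → F_EXX = 490 MPa.
Total weld length L = 395 mm.
Required throat t_e = P_u / (φ × 0.6 F_EXX × L) = 629 / (0.75 × 0.6 × 490 × 395 × 10⁻³) = 7.222 mm.
Required leg w = t_e / 0.707 = 10.21 mm → use 11 mm.

w = 11 mm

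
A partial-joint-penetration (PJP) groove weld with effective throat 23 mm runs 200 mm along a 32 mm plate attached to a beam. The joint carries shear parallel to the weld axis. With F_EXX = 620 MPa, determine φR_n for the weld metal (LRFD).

φR_n ≈ 1280 kN

Effective throat (given) t_e = 23 mm.
A_we = 23 × 200 = 4600 mm².
F_nw = 0.6 F_EXX = 372 MPa.
φR_n = 0.75 × 372 × 4600 × 10⁻³ = 1283 kN.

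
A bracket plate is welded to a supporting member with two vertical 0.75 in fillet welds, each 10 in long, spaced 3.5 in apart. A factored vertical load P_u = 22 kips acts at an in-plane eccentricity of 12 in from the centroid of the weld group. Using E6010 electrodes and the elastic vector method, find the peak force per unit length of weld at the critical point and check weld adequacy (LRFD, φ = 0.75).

E60XX → F_EXX = 60 ksi.
Total weld length L_w = 20 in. Treat welds as unit-width lines.
Polar moment about centroid: J = 2[d³/12 + d(b/2)²] = 2[10³/12 + 10×1.75²] = 227.9 in³.
Direct shear f_v = P/L_w = 22 / 20 = 1.1 kip/in (vertical).
Torsion M = P·e = 22 × 12 = 264 kip·in.
Critical point at (x, y) = (1.75, 5) from centroid. f_tx = M·y/J = 5.792 kip/in; f_ty = M·x/J = 2.027 kip/in.
Resultant f_max = √[f_tx² + (f_v + f_ty)²] = √[5.792² + (1.1 + 2.027)²] = 6.582 kip/in.
Capacity per unit length: φr_n = 0.75 × 0.6 × 60 × (0.707 × 0.75) = 14.32 kip/in.
6.582 ≤ 14.32 → adequate.

f_max ≈ 6.58 kip/in; adequate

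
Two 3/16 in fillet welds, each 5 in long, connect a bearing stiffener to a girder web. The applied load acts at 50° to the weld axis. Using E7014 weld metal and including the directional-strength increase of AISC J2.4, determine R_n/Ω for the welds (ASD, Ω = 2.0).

R_n/Ω ≈ 37.2 kip

E70XX → F_EXX = 70 ksi.
t_e = 0.707 × 0.1875 = 0.1326 in; A_we = 0.1326 × 10 = 1.326 in².
Directional factor: 1.0 + 0.5 sin^1.5(50°) = 1.335.
F_nw = 0.6 × 70 × 1.335 = 56.08 ksi.
R_n/Ω = (56.08 × 1.326) / 2.0 = 37.17 kip.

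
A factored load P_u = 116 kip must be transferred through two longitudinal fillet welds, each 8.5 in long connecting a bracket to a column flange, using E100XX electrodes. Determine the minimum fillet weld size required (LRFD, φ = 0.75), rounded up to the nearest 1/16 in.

w = 1/4 in

E100XX → F_EXX = 100 ksi.
Total weld length L = 17 in.
Required throat t_e = P_u / (φ × 0.6 F_EXX × L) = 116 / (0.75 × 0.6 × 100 × 17) = 0.1516 in.
Required leg w = t_e / 0.707 = 0.2145 in → use 1/4 in.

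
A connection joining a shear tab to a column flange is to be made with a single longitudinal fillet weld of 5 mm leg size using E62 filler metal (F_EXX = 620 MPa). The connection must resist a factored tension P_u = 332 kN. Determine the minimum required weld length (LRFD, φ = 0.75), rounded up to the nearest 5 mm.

Throat t_e = 0.707 × 5 = 3.535 mm.
φr_n = 0.75 × 0.6 × 620 × 3.535 × 10⁻³ = 0.9863 kN/mm.
L_req = P_u / φr_n = 332 / 0.9863 = 336.6 mm total.
Round up → use L = 340 mm.

L = 340 mm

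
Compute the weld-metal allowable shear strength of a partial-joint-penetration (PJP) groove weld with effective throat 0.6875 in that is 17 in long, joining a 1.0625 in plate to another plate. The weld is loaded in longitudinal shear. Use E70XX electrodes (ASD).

R_n/Ω ≈ 245 kip

E70XX → F_EXX = 70 ksi.
Effective throat (given) t_e = 0.6875 in.
A_we = 0.6875 × 17 = 11.69 in².
F_nw = 0.6 F_EXX = 42 ksi.
R_n/Ω = (42 × 11.69) / 2.0 = 245.4 kip.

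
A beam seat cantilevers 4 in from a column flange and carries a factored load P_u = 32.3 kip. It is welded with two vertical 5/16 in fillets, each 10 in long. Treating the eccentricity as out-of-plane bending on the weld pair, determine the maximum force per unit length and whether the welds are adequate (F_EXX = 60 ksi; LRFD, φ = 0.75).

L_w = 2 × 10 = 20 in; section modulus (unit throat) S = 2 × L²/6 = 33.33 in².
Direct shear f_v = P/L_w = 32.3/20 = 1.615 kip/in.
Moment M = P × e = 32.3 × 4 = 129.2 kip·in; bending f_b = M/S = 3.876 kip/in.
f_max = √(f_v² + f_b²) = √(1.615² + 3.876²) = 4.199 kip/in.
φr_n = 0.75 × 0.6 × 60 × (0.707 × 0.3125) = 5.965 kip/in → adequate.

f_max ≈ 4.2 kip/in; adequate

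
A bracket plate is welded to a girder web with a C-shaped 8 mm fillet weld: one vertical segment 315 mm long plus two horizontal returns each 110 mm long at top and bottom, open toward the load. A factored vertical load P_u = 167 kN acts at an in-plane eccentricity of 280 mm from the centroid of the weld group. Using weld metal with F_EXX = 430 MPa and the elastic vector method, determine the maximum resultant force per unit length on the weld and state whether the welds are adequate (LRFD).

f_max ≈ 1150 N/mm; NOT adequate

Total weld length L_w = 535 mm. Treat welds as unit-width lines.
Centroid: x̄ = 2×110×55 / 535 = 22.62 mm from the vertical weld.
Polar moment about centroid: J = I_x + I_y = [315³/12 + 2×110×157.5²] + [315×22.62² + 2(110³/12 + 110×32.38²)] = 8676000 mm³.
Direct shear f_v = P/L_w = 167×10³ / 535 = 312.1 N/mm (vertical).
Torsion M = P·e = 167×10³ × 280 = 46760000 N·mm.
Critical point at (x, y) = (87.38, 157.5) from centroid. f_tx = M·y/J = 848.9 N/mm; f_ty = M·x/J = 471 N/mm.
Resultant f_max = √[f_tx² + (f_v + f_ty)²] = √[848.9² + (312.1 + 471)²] = 1155 N/mm.
Capacity per unit length: φr_n = 0.75 × 0.6 × 430 × (0.707 × 8) = 1094 N/mm.
1155 > 1094 → NOT adequate.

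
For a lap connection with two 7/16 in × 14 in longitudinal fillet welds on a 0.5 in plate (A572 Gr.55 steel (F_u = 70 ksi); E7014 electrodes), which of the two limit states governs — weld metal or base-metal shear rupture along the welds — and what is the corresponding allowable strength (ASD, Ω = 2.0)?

R_n/Ω ≈ 182 kip (weld metal governs)

E70XX → F_EXX = 70 ksi.
t_e = 0.707 × 0.4375 = 0.3093 in; L = 28 in.
Weld metal: R_n/Ω = (1/2.0) × 0.6 × 70 × 0.3093 × 28 = 181.9 kip.
Base metal (shear rupture): R_n/Ω = (1/2.0) × 0.6 × 70 × 0.5 × 28 = 294 kip.
Governing: weld metal.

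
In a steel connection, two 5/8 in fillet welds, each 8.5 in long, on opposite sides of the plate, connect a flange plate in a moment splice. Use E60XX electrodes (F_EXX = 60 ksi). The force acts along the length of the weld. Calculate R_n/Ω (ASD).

Effective throat t_e = 0.707 × 0.625 = 0.4419 in.
Total length L = 17 in; A_we = 0.4419 × 17 = 7.512 in².
F_nw = 0.6 F_EXX = 0.6 × 60 = 36 ksi.
R_n = 36 × 7.512 = 270.4 kips; R_n/Ω = 270.4/2.0 = 135.2 kips.

R_n/Ω ≈ 135 kips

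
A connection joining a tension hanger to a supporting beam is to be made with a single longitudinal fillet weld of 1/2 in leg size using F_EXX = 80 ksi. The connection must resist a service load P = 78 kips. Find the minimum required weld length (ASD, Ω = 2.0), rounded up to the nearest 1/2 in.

L = 9.5 in

Throat t_e = 0.707 × 0.5 = 0.3535 in.
r_n/Ω = (0.6 × 80 × 0.3535) / 2.0 = 8.484 kip/in.
L_req = P / (r_n/Ω) = 78 / 8.484 = 9.194 in total.
Round up → use L = 9.5 in.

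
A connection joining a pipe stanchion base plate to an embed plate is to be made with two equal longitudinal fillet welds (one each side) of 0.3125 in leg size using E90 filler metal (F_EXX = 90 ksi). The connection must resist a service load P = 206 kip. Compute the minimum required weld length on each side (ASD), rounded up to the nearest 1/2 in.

L = 17.5 in on each side

Throat t_e = 0.707 × 0.3125 = 0.2209 in.
r_n/Ω = (0.6 × 90 × 0.2209) / 2.0 = 5.965 kip/in.
L_req = P / (r_n/Ω) = 206 / 5.965 = 34.53 in total.
Per side: 34.53 / 2 = 17.27 in.
Round up → use L = 17.5 in on each side.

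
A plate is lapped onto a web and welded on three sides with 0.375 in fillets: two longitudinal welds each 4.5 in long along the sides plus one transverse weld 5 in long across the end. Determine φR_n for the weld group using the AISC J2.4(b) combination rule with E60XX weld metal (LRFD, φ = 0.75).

φR_n ≈ 108 kip

E60XX → F_EXX = 60 ksi.
t_e = 0.707 × 0.375 = 0.2651 in.
R_nwl = 0.6 × 60 × 0.2651 × 9 = 85.9 kip (longitudinal, 2 welds).
R_nwt = 0.6 × 60 × 0.2651 × 5 = 47.72 kip (transverse, base value).
(i) R_nwl + R_nwt = 133.6 kip; (ii) 0.85 R_nwl + 1.5 R_nwt = 144.6 kip.
R_n = max = 144.6 kip [governs: (ii)]; φR_n = 108.4 kip.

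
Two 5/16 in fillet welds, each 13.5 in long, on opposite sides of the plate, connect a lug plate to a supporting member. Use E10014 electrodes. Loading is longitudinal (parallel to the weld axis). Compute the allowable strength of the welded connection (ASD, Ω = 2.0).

R_n/Ω ≈ 179 kips

E100XX → F_EXX = 100 ksi.
Effective throat t_e = 0.707 × 0.3125 = 0.2209 in.
Total length L = 27 in; A_we = 0.2209 × 27 = 5.965 in².
F_nw = 0.6 F_EXX = 0.6 × 100 = 60 ksi.
R_n = 60 × 5.965 = 357.9 kips; R_n/Ω = 357.9/2.0 = 179 kips.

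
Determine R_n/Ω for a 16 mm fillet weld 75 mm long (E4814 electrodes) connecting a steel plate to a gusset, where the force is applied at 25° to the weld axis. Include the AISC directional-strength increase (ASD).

E48XX → F_EXX = 480 MPa.
t_e = 0.707 × 16 = 11.31 mm; A_we = 11.31 × 75 = 848.4 mm².
Directional factor: 1.0 + 0.5 sin^1.5(25°) = 1.137.
F_nw = 0.6 × 480 × 1.137 = 327.6 MPa.
R_n/Ω = (327.6 × 848.4) / 2.0 × 10⁻³ = 139 kN.

R_n/Ω ≈ 139 kN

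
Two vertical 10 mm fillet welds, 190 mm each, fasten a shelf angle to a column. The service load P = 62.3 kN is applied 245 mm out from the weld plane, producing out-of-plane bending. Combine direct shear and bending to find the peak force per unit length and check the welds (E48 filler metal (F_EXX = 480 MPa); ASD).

f_max ≈ 1280 N/mm; NOT adequate

L_w = 2 × 190 = 380 mm; section modulus (unit throat) S = 2 × L²/6 = 12030 mm².
Direct shear f_v = P/L_w = 62.3×10³/380 = 163.9 N/mm.
Moment M = P × e = 62.3×10³ × 245 = 15264000 N·mm; bending f_b = M/S = 1268 N/mm.
f_max = √(f_v² + f_b²) = √(163.9² + 1268²) = 1279 N/mm.
r_n/Ω = (1/2.0) × 0.6 × 480 × (0.707 × 10) = 1018 N/mm → NOT adequate.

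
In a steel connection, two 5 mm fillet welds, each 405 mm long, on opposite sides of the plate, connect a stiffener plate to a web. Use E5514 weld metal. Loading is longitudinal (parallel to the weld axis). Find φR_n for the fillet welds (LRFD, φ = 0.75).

φR_n ≈ 709 kN

E55XX → F_EXX = 550 MPa.
Effective throat t_e = 0.707 × 5 = 3.535 mm.
Total length L = 810 mm; A_we = 3.535 × 810 = 2863 mm².
F_nw = 0.6 F_EXX = 0.6 × 550 = 330 MPa.
φR_n = 0.75 × 330 × 2863 × 10⁻³ = 708.7 kN.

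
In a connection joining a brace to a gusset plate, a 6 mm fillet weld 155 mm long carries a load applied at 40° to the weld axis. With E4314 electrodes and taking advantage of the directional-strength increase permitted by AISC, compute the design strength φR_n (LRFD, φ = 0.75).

E43XX → F_EXX = 430 MPa.
t_e = 0.707 × 6 = 4.242 mm; A_we = 4.242 × 155 = 657.5 mm².
Directional factor: 1.0 + 0.5 sin^1.5(40°) = 1.258.
F_nw = 0.6 × 430 × 1.258 = 324.5 MPa.
φR_n = 0.75 × 324.5 × 657.5 × 10⁻³ = 160 kN.

φR_n ≈ 160 kN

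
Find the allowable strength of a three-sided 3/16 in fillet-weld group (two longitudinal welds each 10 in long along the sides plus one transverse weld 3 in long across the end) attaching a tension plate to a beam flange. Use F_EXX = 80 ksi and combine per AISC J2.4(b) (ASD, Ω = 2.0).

R_n/Ω ≈ 73.2 kips

t_e = 0.707 × 0.1875 = 0.1326 in.
R_nwl = 0.6 × 80 × 0.1326 × 20 = 127.3 kips (longitudinal, 2 welds).
R_nwt = 0.6 × 80 × 0.1326 × 3 = 19.09 kips (transverse, base value).
(i) R_nwl + R_nwt = 146.3 kips; (ii) 0.85 R_nwl + 1.5 R_nwt = 136.8 kips.
R_n = max = 146.3 kips [governs: (i)]; R_n/Ω = 73.17 kips.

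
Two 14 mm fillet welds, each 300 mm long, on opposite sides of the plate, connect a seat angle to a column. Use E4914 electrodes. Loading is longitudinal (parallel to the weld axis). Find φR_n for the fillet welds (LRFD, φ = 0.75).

φR_n ≈ 1310 kN

E49XX → F_EXX = 490 MPa.
Effective throat t_e = 0.707 × 14 = 9.898 mm.
Total length L = 600 mm; A_we = 9.898 × 600 = 5939 mm².
F_nw = 0.6 F_EXX = 0.6 × 490 = 294 MPa.
φR_n = 0.75 × 294 × 5939 × 10⁻³ = 1310 kN.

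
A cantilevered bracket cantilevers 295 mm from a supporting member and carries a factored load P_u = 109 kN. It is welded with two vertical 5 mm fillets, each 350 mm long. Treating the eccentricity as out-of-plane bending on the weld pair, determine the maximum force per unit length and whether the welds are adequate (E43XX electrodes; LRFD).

E43XX → F_EXX = 430 MPa.
L_w = 2 × 350 = 700 mm; section modulus (unit throat) S = 2 × L²/6 = 40830 mm².
Direct shear f_v = P/L_w = 109×10³/700 = 155.7 N/mm.
Moment M = P × e = 109×10³ × 295 = 32155000 N·mm; bending f_b = M/S = 787.5 N/mm.
f_max = √(f_v² + f_b²) = √(155.7² + 787.5²) = 802.7 N/mm.
φr_n = 0.75 × 0.6 × 430 × (0.707 × 5) = 684 N/mm → NOT adequate.

f_max ≈ 803 N/mm; NOT adequate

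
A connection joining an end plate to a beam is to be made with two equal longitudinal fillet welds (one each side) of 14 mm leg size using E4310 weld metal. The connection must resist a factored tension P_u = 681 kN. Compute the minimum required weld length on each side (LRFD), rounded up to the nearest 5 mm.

L = 180 mm on each side

E43XX → F_EXX = 430 MPa.
Throat t_e = 0.707 × 14 = 9.898 mm.
φr_n = 0.75 × 0.6 × 430 × 9.898 × 10⁻³ = 1.915 kN/mm.
L_req = P_u / φr_n = 681 / 1.915 = 355.6 mm total.
Per side: 355.6 / 2 = 177.8 mm.
Round up → use L = 180 mm on each side.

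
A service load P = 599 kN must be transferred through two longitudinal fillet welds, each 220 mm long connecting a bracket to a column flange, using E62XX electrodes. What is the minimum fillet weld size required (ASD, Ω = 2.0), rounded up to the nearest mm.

w = 11 mm

E62XX → F_EXX = 620 MPa.
Total weld length L = 440 mm.
Required throat t_e = P × Ω / (0.6 F_EXX × L) = 599 × 2.0 / (0.6 × 620 × 440 × 10⁻³) = 7.319 mm.
Required leg w = t_e / 0.707 = 10.35 mm → use 11 mm.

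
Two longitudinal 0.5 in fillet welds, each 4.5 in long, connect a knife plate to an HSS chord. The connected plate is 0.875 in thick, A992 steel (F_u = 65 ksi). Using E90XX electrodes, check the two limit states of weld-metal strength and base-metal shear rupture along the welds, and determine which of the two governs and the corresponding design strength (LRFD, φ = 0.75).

φR_n ≈ 129 kip (weld metal governs)

E90XX → F_EXX = 90 ksi.
t_e = 0.707 × 0.5 = 0.3535 in; L = 9 in.
Weld metal: φR_n = 0.75 × 0.6 × 90 × 0.3535 × 9 = 128.9 kip.
Base metal (shear rupture): φR_n = 0.75 × 0.6 × 65 × 0.875 × 9 = 230.3 kip.
Governing: weld metal.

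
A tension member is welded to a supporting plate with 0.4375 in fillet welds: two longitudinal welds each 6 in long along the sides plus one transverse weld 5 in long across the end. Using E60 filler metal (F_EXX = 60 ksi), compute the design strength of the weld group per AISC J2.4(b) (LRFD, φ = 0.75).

φR_n ≈ 148 kip

t_e = 0.707 × 0.4375 = 0.3093 in.
R_nwl = 0.6 × 60 × 0.3093 × 12 = 133.6 kip (longitudinal, 2 welds).
R_nwt = 0.6 × 60 × 0.3093 × 5 = 55.68 kip (transverse, base value).
(i) R_nwl + R_nwt = 189.3 kip; (ii) 0.85 R_nwl + 1.5 R_nwt = 197.1 kip.
R_n = max = 197.1 kip [governs: (ii)]; φR_n = 147.8 kip.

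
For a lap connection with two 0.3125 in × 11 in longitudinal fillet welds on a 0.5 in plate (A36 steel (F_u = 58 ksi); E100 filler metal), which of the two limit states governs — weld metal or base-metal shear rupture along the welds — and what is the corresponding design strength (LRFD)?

E100XX → F_EXX = 100 ksi.
t_e = 0.707 × 0.3125 = 0.2209 in; L = 22 in.
Weld metal: φR_n = 0.75 × 0.6 × 100 × 0.2209 × 22 = 218.7 kip.
Base metal (shear rupture): φR_n = 0.75 × 0.6 × 58 × 0.5 × 22 = 287.1 kip.
Governing: weld metal.

φR_n ≈ 219 kip (weld metal governs)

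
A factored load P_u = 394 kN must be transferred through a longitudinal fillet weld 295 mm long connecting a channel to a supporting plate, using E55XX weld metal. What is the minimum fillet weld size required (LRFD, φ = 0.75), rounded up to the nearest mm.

w = 8 mm

E55XX → F_EXX = 550 MPa.
Total weld length L = 295 mm.
Required throat t_e = P_u / (φ × 0.6 F_EXX × L) = 394 / (0.75 × 0.6 × 550 × 295 × 10⁻³) = 5.396 mm.
Required leg w = t_e / 0.707 = 7.633 mm → use 8 mm.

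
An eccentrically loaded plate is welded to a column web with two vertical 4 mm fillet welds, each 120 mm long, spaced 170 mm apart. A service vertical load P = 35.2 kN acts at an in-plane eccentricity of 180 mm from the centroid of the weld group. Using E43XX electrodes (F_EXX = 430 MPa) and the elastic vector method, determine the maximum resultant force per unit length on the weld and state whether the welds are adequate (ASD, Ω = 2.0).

f_max ≈ 454 N/mm; NOT adequate

Total weld length L_w = 240 mm. Treat welds as unit-width lines.
Polar moment about centroid: J = 2[d³/12 + d(b/2)²] = 2[120³/12 + 120×85²] = 2022000 mm³.
Direct shear f_v = P/L_w = 35.2×10³ / 240 = 146.7 N/mm (vertical).
Torsion M = P·e = 35.2×10³ × 180 = 6336000 N·mm.
Critical point at (x, y) = (85, 60) from centroid. f_tx = M·y/J = 188 N/mm; f_ty = M·x/J = 266.4 N/mm.
Resultant f_max = √[f_tx² + (f_v + f_ty)²] = √[188² + (146.7 + 266.4)²] = 453.8 N/mm.
Capacity per unit length: r_n/Ω = (1/2.0) × 0.6 × 430 × (0.707 × 4) = 364.8 N/mm.
453.8 > 364.8 → NOT adequate.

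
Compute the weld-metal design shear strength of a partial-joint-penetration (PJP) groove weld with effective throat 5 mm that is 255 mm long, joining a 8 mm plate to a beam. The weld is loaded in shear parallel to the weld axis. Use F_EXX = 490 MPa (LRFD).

φR_n ≈ 281 kN

Effective throat (given) t_e = 5 mm.
A_we = 5 × 255 = 1275 mm².
F_nw = 0.6 F_EXX = 294 MPa.
φR_n = 0.75 × 294 × 1275 × 10⁻³ = 281.1 kN.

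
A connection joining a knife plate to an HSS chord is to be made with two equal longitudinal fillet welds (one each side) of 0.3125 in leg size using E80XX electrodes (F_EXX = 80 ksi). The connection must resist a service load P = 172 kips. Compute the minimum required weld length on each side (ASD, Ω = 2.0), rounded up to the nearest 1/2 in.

L = 16.5 in on each side

Throat t_e = 0.707 × 0.3125 = 0.2209 in.
r_n/Ω = (0.6 × 80 × 0.2209) / 2.0 = 5.302 kip/in.
L_req = P / (r_n/Ω) = 172 / 5.302 = 32.44 in total.
Per side: 32.44 / 2 = 16.22 in.
Round up → use L = 16.5 in on each side.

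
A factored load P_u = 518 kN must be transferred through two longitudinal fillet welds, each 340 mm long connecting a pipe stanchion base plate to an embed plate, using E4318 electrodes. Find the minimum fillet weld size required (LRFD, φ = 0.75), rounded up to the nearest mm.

E43XX → F_EXX = 430 MPa.
Total weld length L = 680 mm.
Required throat t_e = P_u / (φ × 0.6 F_EXX × L) = 518 / (0.75 × 0.6 × 430 × 680 × 10⁻³) = 3.937 mm.
Required leg w = t_e / 0.707 = 5.568 mm → use 6 mm.

w = 6 mm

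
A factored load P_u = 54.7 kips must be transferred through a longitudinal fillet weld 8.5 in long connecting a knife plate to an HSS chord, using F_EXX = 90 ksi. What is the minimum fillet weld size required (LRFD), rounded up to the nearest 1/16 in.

w = 1/4 in

Total weld length L = 8.5 in.
Required throat t_e = P_u / (φ × 0.6 F_EXX × L) = 54.7 / (0.75 × 0.6 × 90 × 8.5) = 0.1589 in.
Required leg w = t_e / 0.707 = 0.2247 in → use 1/4 in.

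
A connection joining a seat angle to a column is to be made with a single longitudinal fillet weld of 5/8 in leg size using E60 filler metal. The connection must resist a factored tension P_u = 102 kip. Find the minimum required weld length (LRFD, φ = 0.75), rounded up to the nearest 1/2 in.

L = 9 in

E60XX → F_EXX = 60 ksi.
Throat t_e = 0.707 × 0.625 = 0.4419 in.
φr_n = 0.75 × 0.6 × 60 × 0.4419 = 11.93 kip/in.
L_req = P_u / φr_n = 102 / 11.93 = 8.549 in total.
Round up → use L = 9 in.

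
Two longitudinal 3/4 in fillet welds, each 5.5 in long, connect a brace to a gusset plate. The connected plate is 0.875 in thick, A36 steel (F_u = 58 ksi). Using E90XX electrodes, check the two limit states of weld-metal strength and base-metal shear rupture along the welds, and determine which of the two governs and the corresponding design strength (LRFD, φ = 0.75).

φR_n ≈ 236 kip (weld metal governs)

E90XX → F_EXX = 90 ksi.
t_e = 0.707 × 0.75 = 0.5302 in; L = 11 in.
Weld metal: φR_n = 0.75 × 0.6 × 90 × 0.5302 × 11 = 236.2 kip.
Base metal (shear rupture): φR_n = 0.75 × 0.6 × 58 × 0.875 × 11 = 251.2 kip.
Governing: weld metal.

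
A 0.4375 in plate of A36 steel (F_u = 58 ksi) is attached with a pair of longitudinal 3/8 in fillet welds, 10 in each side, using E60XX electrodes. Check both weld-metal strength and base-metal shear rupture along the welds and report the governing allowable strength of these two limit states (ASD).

E60XX → F_EXX = 60 ksi.
t_e = 0.707 × 0.375 = 0.2651 in; L = 20 in.
Weld metal: R_n/Ω = (1/2.0) × 0.6 × 60 × 0.2651 × 20 = 95.44 kips.
Base metal (shear rupture): R_n/Ω = (1/2.0) × 0.6 × 58 × 0.4375 × 20 = 152.2 kips.
Governing: weld metal.

R_n/Ω ≈ 95.4 kips (weld metal governs)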